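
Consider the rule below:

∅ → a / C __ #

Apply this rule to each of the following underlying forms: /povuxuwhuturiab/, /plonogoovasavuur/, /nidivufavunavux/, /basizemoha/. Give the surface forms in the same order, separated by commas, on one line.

/povuxuwhuturiab/: the form ends in the consonant /b/, so [a] is inserted word-finally. → [povuxuwhuturiaba].
/plonogoovasavuur/: the form ends in the consonant /r/, so [a] is inserted word-finally. → [plonogoovasavuura].
/nidivufavunavux/: the form ends in the consonant /x/, so [a] is inserted word-finally. → [nidivufavunavuxa].
/basizemoha/: the rule's environment is not met; surfaces unchanged as [basizemoha].

povuxuwhuturiaba, plonogoovasavuura, nidivufavunavuxa, basizemoha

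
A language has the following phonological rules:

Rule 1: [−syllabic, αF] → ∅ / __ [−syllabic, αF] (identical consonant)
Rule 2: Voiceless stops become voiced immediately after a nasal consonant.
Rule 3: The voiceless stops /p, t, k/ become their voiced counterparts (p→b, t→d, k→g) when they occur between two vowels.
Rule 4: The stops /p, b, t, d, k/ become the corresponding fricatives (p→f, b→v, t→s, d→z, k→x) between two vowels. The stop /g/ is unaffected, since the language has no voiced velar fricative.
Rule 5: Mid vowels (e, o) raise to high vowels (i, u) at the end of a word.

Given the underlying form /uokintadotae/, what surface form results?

Rule 1 (degemination): no segment meets the environment; /uokintadotae/ is unchanged.
Rule 2 (post-nasal voicing): /t/ is a voiceless stop immediately after the nasal /n/, so it voices to [d]. /uokintadotae/ → uokindadotae.
Rule 3 (intervocalic voicing): /k/ is a voiceless stop between vowels /o/ and /i/, so it voices to [g]. /t/ is a voiceless stop between vowels /o/ and /a/, so it voices to [d]. /uokindadotae/ → uogindadodae.
Rule 4 (intervocalic spirantization): /d/ is a stop between vowels /a/ and /o/, so it spirantizes to the fricative [z]. /d/ is a stop between vowels /o/ and /a/, so it spirantizes to the fricative [z]. /uogindadodae/ → uogindazozae.
Rule 5 (final vowel raising): /e/ is a mid vowel in word-final position, so it raises to [i]. /uogindazozae/ → uogindazozai.

uogindazozai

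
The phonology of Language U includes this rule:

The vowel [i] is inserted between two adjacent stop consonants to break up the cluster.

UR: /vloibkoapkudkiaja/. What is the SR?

vloibikoapikudikiaja

/b/ and /k/ form a stop–stop cluster, so [i] is inserted between them.
/p/ and /k/ form a stop–stop cluster, so [i] is inserted between them.
/d/ and /k/ form a stop–stop cluster, so [i] is inserted between them.
Surface form: [vloibikoapikudikiaja].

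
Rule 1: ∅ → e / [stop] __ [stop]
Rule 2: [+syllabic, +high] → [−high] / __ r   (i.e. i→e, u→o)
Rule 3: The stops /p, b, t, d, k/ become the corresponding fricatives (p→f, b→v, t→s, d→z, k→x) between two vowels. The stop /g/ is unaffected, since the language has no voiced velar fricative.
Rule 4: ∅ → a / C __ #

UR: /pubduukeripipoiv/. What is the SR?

puvezuuxerififoiva

Rule 1 (stop-cluster e-epenthesis): /b/ and /d/ form a stop–stop cluster, so [e] is inserted between them. /pubduukeripipoiv/ → pubeduukeripipoiv.
Rule 2 (pre-rhotic lowering): no segment meets the environment; /pubeduukeripipoiv/ is unchanged.
Rule 3 (intervocalic spirantization): /b/ is a stop between vowels /u/ and /e/, so it spirantizes to the fricative [v]. /d/ is a stop between vowels /e/ and /u/, so it spirantizes to the fricative [z]. /k/ is a stop between vowels /u/ and /e/, so it spirantizes to the fricative [x]. /p/ is a stop between vowels /i/ and /i/, so it spirantizes to the fricative [f]. /p/ is a stop between vowels /i/ and /o/, so it spirantizes to the fricative [f]. /pubeduukeripipoiv/ → puvezuuxerififoiv.
Rule 4 (final a-epenthesis): the form ends in the consonant /v/, so [a] is inserted word-finally. /puvezuuxerififoiv/ → puvezuuxerififoiva.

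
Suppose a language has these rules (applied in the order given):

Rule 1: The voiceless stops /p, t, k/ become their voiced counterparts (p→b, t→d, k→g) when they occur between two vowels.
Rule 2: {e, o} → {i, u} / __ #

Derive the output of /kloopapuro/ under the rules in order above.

kloobaburu

Rule 1 (intervocalic voicing): /p/ is a voiceless stop between vowels /o/ and /a/, so it voices to [b]. /p/ is a voiceless stop between vowels /a/ and /u/, so it voices to [b]. /kloopapuro/ → kloobaburo.
Rule 2 (final vowel raising): /o/ is a mid vowel in word-final position, so it raises to [u]. /kloobaburo/ → kloobaburu.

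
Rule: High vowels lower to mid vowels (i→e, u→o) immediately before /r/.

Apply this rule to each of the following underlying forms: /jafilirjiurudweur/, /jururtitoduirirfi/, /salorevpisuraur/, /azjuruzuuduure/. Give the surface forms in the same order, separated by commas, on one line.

/jafilirjiurudweur/: /i/ is a high vowel immediately before /r/, so it lowers to [e]. /u/ is a high vowel immediately before /r/, so it lowers to [o]. /u/ is a high vowel immediately before /r/, so it lowers to [o]. → [jafilerjiorudweor].
/jururtitoduirirfi/: /u/ is a high vowel immediately before /r/, so it lowers to [o]. /u/ is a high vowel immediately before /r/, so it lowers to [o]. /i/ is a high vowel immediately before /r/, so it lowers to [e]. /i/ is a high vowel immediately before /r/, so it lowers to [e]. → [jorortitoduererfi].
/salorevpisuraur/: /u/ is a high vowel immediately before /r/, so it lowers to [o]. /u/ is a high vowel immediately before /r/, so it lowers to [o]. → [salorevpisoraor].
/azjuruzuuduure/: /u/ is a high vowel immediately before /r/, so it lowers to [o]. /u/ is a high vowel immediately before /r/, so it lowers to [o]. → [azjoruzuuduore].

jafilerjiorudweor, jorortitoduererfi, salorevpisoraor, azjoruzuuduore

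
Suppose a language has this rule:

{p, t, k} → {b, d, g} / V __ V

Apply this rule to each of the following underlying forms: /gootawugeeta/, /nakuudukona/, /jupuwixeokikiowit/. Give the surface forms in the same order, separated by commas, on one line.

goodawugeeda, naguudugona, jubuwixeogigiowit

/gootawugeeta/: /t/ is a voiceless stop between vowels /o/ and /a/, so it voices to [d]. /t/ is a voiceless stop between vowels /e/ and /a/, so it voices to [d]. → [goodawugeeda].
/nakuudukona/: /k/ is a voiceless stop between vowels /a/ and /u/, so it voices to [g]. /k/ is a voiceless stop between vowels /u/ and /o/, so it voices to [g]. → [naguudugona].
/jupuwixeokikiowit/: /p/ is a voiceless stop between vowels /u/ and /u/, so it voices to [b]. /k/ is a voiceless stop between vowels /o/ and /i/, so it voices to [g]. /k/ is a voiceless stop between vowels /i/ and /i/, so it voices to [g]. → [jubuwixeogigiowit].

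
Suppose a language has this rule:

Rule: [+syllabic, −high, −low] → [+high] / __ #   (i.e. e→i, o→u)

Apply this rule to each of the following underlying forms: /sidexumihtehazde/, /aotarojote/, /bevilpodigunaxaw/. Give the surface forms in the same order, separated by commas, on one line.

/sidexumihtehazde/: /e/ is a mid vowel in word-final position, so it raises to [i]. → [sidexumihtehazdi].
/aotarojote/: /e/ is a mid vowel in word-final position, so it raises to [i]. → [aotarojoti].
/bevilpodigunaxaw/: the rule's environment is not met; surfaces unchanged as [bevilpodigunaxaw].

sidexumihtehazdi, aotarojoti, bevilpodigunaxaw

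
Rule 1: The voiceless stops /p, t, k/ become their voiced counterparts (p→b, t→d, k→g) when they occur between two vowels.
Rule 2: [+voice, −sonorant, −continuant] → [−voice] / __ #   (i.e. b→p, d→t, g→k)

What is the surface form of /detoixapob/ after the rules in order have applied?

dedoixabop

Rule 1 (intervocalic voicing): /t/ is a voiceless stop between vowels /e/ and /o/, so it voices to [d]. /p/ is a voiceless stop between vowels /a/ and /o/, so it voices to [b]. /detoixapob/ → dedoixabob.
Rule 2 (final devoicing): /b/ is a voiced stop in word-final position, so it devoices to [p]. /dedoixabob/ → dedoixabop.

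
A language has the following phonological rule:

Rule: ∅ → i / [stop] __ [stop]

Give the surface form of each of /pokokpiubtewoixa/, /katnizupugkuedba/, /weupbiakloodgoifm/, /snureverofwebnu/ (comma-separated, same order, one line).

/pokokpiubtewoixa/: /k/ and /p/ form a stop–stop cluster, so [i] is inserted between them. /b/ and /t/ form a stop–stop cluster, so [i] is inserted between them. → [pokokipiubitewoixa].
/katnizupugkuedba/: /g/ and /k/ form a stop–stop cluster, so [i] is inserted between them. /d/ and /b/ form a stop–stop cluster, so [i] is inserted between them. → [katnizupugikuediba].
/weupbiakloodgoifm/: /p/ and /b/ form a stop–stop cluster, so [i] is inserted between them. /d/ and /g/ form a stop–stop cluster, so [i] is inserted between them. → [weupibiakloodigoifm].
/snureverofwebnu/: the rule's environment is not met; surfaces unchanged as [snureverofwebnu].

pokokipiubitewoixa, katnizupugikuediba, weupibiakloodigoifm, snureverofwebnu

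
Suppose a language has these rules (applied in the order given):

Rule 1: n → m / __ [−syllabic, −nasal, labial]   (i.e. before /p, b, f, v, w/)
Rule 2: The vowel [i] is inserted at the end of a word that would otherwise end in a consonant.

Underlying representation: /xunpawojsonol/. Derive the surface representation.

xumpawojsonoli

Rule 1 (nasal place assimilation): /n/ precedes the labial consonant /p/, so it assimilates in place to [m]. /xunpawojsonol/ → xumpawojsonol.
Rule 2 (final i-epenthesis): the form ends in the consonant /l/, so [i] is inserted word-finally. /xumpawojsonol/ → xumpawojsonoli.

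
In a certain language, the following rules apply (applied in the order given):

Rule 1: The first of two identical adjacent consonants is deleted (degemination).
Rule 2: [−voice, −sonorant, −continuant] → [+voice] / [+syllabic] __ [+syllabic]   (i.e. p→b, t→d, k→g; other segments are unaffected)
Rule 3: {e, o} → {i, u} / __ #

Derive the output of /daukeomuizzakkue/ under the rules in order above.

Rule 1 (degemination): /zz/ is a geminate; the first /z/ deletes. /kk/ is a geminate; the first /k/ deletes. /daukeomuizzakkue/ → daukeomuizakue.
Rule 2 (intervocalic voicing): /k/ is a voiceless stop between vowels /u/ and /e/, so it voices to [g]. /k/ is a voiceless stop between vowels /a/ and /u/, so it voices to [g]. /daukeomuizakue/ → daugeomuizague.
Rule 3 (final vowel raising): /e/ is a mid vowel in word-final position, so it raises to [i]. /daugeomuizague/ → daugeomuizagui.

daugeomuizagui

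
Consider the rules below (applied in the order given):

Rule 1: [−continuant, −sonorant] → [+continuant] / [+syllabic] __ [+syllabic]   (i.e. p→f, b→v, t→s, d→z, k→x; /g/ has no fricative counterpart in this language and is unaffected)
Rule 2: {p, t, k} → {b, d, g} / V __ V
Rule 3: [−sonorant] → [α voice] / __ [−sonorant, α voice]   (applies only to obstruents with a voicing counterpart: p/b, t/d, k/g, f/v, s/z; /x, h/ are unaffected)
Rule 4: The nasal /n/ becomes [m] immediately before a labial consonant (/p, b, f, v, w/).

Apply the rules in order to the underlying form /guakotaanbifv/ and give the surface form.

Rule 1 (intervocalic spirantization): /k/ is a stop between vowels /a/ and /o/, so it spirantizes to the fricative [x]. /t/ is a stop between vowels /o/ and /a/, so it spirantizes to the fricative [s]. /guakotaanbifv/ → guaxosaanbifv.
Rule 2 (intervocalic voicing): no segment meets the environment; /guaxosaanbifv/ is unchanged.
Rule 3 (regressive voicing assimilation): /f/ precedes the voiced obstruent /v/, so it voices to [v] by assimilation. /guaxosaanbifv/ → guaxosaanbivv.
Rule 4 (nasal place assimilation): /n/ precedes the labial consonant /b/, so it assimilates in place to [m]. /guaxosaanbivv/ → guaxosaambivv.

guaxosaambivv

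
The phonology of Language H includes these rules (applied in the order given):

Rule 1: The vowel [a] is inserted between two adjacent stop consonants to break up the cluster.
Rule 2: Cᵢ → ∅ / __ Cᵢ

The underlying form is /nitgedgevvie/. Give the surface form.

Rule 1 (stop-cluster a-epenthesis): /t/ and /g/ form a stop–stop cluster, so [a] is inserted between them. /d/ and /g/ form a stop–stop cluster, so [a] is inserted between them. /nitgedgevvie/ → nitagedagevvie.
Rule 2 (degemination): /vv/ is a geminate; the first /v/ deletes. /nitagedagevvie/ → nitagedagevie.

nitagedagevie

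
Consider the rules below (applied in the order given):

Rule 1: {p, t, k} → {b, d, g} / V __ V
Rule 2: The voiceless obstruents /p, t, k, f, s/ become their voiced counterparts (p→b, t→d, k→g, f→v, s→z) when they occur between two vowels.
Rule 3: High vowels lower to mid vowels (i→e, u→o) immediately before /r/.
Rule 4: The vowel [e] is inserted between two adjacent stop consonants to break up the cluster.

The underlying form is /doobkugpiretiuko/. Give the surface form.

Rule 1 (intervocalic voicing): /t/ is a voiceless stop between vowels /e/ and /i/, so it voices to [d]. /k/ is a voiceless stop between vowels /u/ and /o/, so it voices to [g]. /doobkugpiretiuko/ → doobkugpirediugo.
Rule 2 (intervocalic voicing): no segment meets the environment; /doobkugpirediugo/ is unchanged.
Rule 3 (pre-rhotic lowering): /i/ is a high vowel immediately before /r/, so it lowers to [e]. /doobkugpirediugo/ → doobkugperediugo.
Rule 4 (stop-cluster e-epenthesis): /b/ and /k/ form a stop–stop cluster, so [e] is inserted between them. /g/ and /p/ form a stop–stop cluster, so [e] is inserted between them. /doobkugperediugo/ → doobekugeperediugo.

doobekugeperediugo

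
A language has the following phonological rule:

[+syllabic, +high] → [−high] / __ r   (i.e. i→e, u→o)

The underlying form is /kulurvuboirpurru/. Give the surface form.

kulorvuboerporru

/u/ is a high vowel immediately before /r/, so it lowers to [o].
/i/ is a high vowel immediately before /r/, so it lowers to [e].
/u/ is a high vowel immediately before /r/, so it lowers to [o].
The other instances of /u/ do not occur in the required environment and remain unchanged.
Surface form: [kulorvuboerporru].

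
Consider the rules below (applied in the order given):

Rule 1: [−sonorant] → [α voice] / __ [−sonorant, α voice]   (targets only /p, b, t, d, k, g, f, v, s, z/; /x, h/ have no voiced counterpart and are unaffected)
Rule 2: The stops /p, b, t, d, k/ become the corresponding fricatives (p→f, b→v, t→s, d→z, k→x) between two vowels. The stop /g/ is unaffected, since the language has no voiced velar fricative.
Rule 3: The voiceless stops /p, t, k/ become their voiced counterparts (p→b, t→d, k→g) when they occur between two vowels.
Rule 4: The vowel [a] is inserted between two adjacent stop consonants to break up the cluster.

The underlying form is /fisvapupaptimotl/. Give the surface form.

Rule 1 (regressive voicing assimilation): /s/ precedes the voiced obstruent /v/, so it voices to [z] by assimilation. /fisvapupaptimotl/ → fizvapupaptimotl.
Rule 2 (intervocalic spirantization): /p/ is a stop between vowels /a/ and /u/, so it spirantizes to the fricative [f]. /p/ is a stop between vowels /u/ and /a/, so it spirantizes to the fricative [f]. /fizvapupaptimotl/ → fizvafufaptimotl.
Rule 3 (intervocalic voicing): no segment meets the environment; /fizvafufaptimotl/ is unchanged.
Rule 4 (stop-cluster a-epenthesis): /p/ and /t/ form a stop–stop cluster, so [a] is inserted between them. /fizvafufaptimotl/ → fizvafufapatimotl.

fizvafufapatimotl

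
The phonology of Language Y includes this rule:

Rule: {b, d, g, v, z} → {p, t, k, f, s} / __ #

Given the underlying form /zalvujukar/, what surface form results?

No segment of /zalvujukar/ meets the structural description of the rule, so the form surfaces unchanged.

zalvujukar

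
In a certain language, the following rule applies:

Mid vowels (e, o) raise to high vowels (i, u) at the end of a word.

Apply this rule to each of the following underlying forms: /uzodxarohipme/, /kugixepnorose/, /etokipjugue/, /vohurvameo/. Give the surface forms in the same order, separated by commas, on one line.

/uzodxarohipme/: /e/ is a mid vowel in word-final position, so it raises to [i]. → [uzodxarohipmi].
/kugixepnorose/: /e/ is a mid vowel in word-final position, so it raises to [i]. → [kugixepnorosi].
/etokipjugue/: /e/ is a mid vowel in word-final position, so it raises to [i]. → [etokipjugui].
/vohurvameo/: /o/ is a mid vowel in word-final position, so it raises to [u]. → [vohurvameu].

uzodxarohipmi, kugixepnorosi, etokipjugui, vohurvameu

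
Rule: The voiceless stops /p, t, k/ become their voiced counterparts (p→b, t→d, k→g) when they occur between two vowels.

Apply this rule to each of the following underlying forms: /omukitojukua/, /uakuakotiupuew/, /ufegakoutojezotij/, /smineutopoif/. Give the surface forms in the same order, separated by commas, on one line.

/omukitojukua/: /k/ is a voiceless stop between vowels /u/ and /i/, so it voices to [g]. /t/ is a voiceless stop between vowels /i/ and /o/, so it voices to [d]. /k/ is a voiceless stop between vowels /u/ and /u/, so it voices to [g]. → [omugidojugua].
/uakuakotiupuew/: /k/ is a voiceless stop between vowels /a/ and /u/, so it voices to [g]. /k/ is a voiceless stop between vowels /a/ and /o/, so it voices to [g]. /t/ is a voiceless stop between vowels /o/ and /i/, so it voices to [d]. /p/ is a voiceless stop between vowels /u/ and /u/, so it voices to [b]. → [uaguagodiubuew].
/ufegakoutojezotij/: /k/ is a voiceless stop between vowels /a/ and /o/, so it voices to [g]. /t/ is a voiceless stop between vowels /u/ and /o/, so it voices to [d]. /t/ is a voiceless stop between vowels /o/ and /i/, so it voices to [d]. → [ufegagoudojezodij].
/smineutopoif/: /t/ is a voiceless stop between vowels /u/ and /o/, so it voices to [d]. /p/ is a voiceless stop between vowels /o/ and /o/, so it voices to [b]. → [smineudoboif].

omugidojugua, uaguagodiubuew, ufegagoudojezodij, smineudoboif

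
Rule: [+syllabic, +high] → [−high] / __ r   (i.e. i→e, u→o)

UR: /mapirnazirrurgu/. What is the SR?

mapernazerrorgu

/i/ is a high vowel immediately before /r/, so it lowers to [e].
/i/ is a high vowel immediately before /r/, so it lowers to [e].
/u/ is a high vowel immediately before /r/, so it lowers to [o].
Surface form: [mapernazerrorgu].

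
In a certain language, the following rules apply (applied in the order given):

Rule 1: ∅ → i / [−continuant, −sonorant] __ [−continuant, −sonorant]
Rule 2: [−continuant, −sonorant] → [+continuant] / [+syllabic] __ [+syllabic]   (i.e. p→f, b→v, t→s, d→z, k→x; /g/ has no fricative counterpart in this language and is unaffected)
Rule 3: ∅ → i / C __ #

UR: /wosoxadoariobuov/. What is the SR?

wosoxazoariovuovi

Rule 1 (stop-cluster i-epenthesis): no segment meets the environment; /wosoxadoariobuov/ is unchanged.
Rule 2 (intervocalic spirantization): /d/ is a stop between vowels /a/ and /o/, so it spirantizes to the fricative [z]. /b/ is a stop between vowels /o/ and /u/, so it spirantizes to the fricative [v]. /wosoxadoariobuov/ → wosoxazoariovuov.
Rule 3 (final i-epenthesis): the form ends in the consonant /v/, so [i] is inserted word-finally. /wosoxazoariovuov/ → wosoxazoariovuovi.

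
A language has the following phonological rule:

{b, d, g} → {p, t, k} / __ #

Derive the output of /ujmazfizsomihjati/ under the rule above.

No segment of /ujmazfizsomihjati/ meets the structural description of the rule, so the form surfaces unchanged.

ujmazfizsomihjati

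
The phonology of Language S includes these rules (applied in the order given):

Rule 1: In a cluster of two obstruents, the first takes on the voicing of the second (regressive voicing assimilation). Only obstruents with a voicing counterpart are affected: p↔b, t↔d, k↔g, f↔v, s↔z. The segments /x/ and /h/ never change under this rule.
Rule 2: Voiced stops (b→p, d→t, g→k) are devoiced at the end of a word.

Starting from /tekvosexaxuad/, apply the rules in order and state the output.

tegvosexaxuat

Rule 1 (regressive voicing assimilation): /k/ precedes the voiced obstruent /v/, so it voices to [g] by assimilation. /tekvosexaxuad/ → tegvosexaxuad.
Rule 2 (final devoicing): /d/ is a voiced stop in word-final position, so it devoices to [t]. /tegvosexaxuad/ → tegvosexaxuat.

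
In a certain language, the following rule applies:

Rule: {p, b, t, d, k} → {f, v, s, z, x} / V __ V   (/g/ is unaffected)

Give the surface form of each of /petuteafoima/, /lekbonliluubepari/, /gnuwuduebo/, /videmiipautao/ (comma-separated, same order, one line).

/petuteafoima/: /t/ is a stop between vowels /e/ and /u/, so it spirantizes to the fricative [s]. /t/ is a stop between vowels /u/ and /e/, so it spirantizes to the fricative [s]. → [pesuseafoima].
/lekbonliluubepari/: /b/ is a stop between vowels /u/ and /e/, so it spirantizes to the fricative [v]. /p/ is a stop between vowels /e/ and /a/, so it spirantizes to the fricative [f]. → [lekbonliluuvefari].
/gnuwuduebo/: /d/ is a stop between vowels /u/ and /u/, so it spirantizes to the fricative [z]. /b/ is a stop between vowels /e/ and /o/, so it spirantizes to the fricative [v]. → [gnuwuzuevo].
/videmiipautao/: /d/ is a stop between vowels /i/ and /e/, so it spirantizes to the fricative [z]. /p/ is a stop between vowels /i/ and /a/, so it spirantizes to the fricative [f]. /t/ is a stop between vowels /u/ and /a/, so it spirantizes to the fricative [s]. → [vizemiifausao].

pesuseafoima, lekbonliluuvefari, gnuwuzuevo, vizemiifausao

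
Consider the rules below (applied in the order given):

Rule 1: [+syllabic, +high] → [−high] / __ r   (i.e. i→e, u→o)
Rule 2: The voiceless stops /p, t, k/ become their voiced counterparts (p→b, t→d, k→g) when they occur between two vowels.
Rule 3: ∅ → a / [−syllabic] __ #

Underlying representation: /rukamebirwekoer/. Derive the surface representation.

Rule 1 (pre-rhotic lowering): /i/ is a high vowel immediately before /r/, so it lowers to [e]. /rukamebirwekoer/ → rukameberwekoer.
Rule 2 (intervocalic voicing): /k/ is a voiceless stop between vowels /u/ and /a/, so it voices to [g]. /k/ is a voiceless stop between vowels /e/ and /o/, so it voices to [g]. /rukameberwekoer/ → rugameberwegoer.
Rule 3 (final a-epenthesis): the form ends in the consonant /r/, so [a] is inserted word-finally. /rugameberwegoer/ → rugameberwegoera.

rugameberwegoera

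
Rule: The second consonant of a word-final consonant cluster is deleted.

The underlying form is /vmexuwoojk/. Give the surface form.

vmexuwooj

/k/ is the second consonant of a word-final cluster /jk/, so it deletes.
The other instances of /v/, /m/, /x/, /w/, /j/ do not occur in the required environment and remain unchanged.
Surface form: [vmexuwooj].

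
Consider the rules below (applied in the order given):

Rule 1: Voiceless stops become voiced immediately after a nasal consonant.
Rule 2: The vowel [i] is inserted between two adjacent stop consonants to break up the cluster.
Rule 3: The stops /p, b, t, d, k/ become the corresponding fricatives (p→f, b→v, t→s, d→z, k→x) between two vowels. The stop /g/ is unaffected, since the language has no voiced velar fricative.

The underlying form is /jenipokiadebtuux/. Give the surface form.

Rule 1 (post-nasal voicing): no segment meets the environment; /jenipokiadebtuux/ is unchanged.
Rule 2 (stop-cluster i-epenthesis): /b/ and /t/ form a stop–stop cluster, so [i] is inserted between them. /jenipokiadebtuux/ → jenipokiadebituux.
Rule 3 (intervocalic spirantization): /p/ is a stop between vowels /i/ and /o/, so it spirantizes to the fricative [f]. /k/ is a stop between vowels /o/ and /i/, so it spirantizes to the fricative [x]. /d/ is a stop between vowels /a/ and /e/, so it spirantizes to the fricative [z]. /b/ is a stop between vowels /e/ and /i/, so it spirantizes to the fricative [v]. /t/ is a stop between vowels /i/ and /u/, so it spirantizes to the fricative [s]. /jenipokiadebituux/ → jenifoxiazevisuux.

jenifoxiazevisuux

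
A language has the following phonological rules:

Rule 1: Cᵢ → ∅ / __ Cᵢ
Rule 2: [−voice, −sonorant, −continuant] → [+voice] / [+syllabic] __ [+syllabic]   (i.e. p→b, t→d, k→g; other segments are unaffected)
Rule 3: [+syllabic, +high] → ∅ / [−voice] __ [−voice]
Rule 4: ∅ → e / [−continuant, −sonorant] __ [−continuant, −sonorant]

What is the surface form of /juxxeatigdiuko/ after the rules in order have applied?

Rule 1 (degemination): /xx/ is a geminate; the first /x/ deletes. /juxxeatigdiuko/ → juxeatigdiuko.
Rule 2 (intervocalic voicing): /t/ is a voiceless stop between vowels /a/ and /i/, so it voices to [d]. /k/ is a voiceless stop between vowels /u/ and /o/, so it voices to [g]. /juxeatigdiuko/ → juxeadigdiugo.
Rule 3 (high vowel syncope): no segment meets the environment; /juxeadigdiugo/ is unchanged.
Rule 4 (stop-cluster e-epenthesis): /g/ and /d/ form a stop–stop cluster, so [e] is inserted between them. /juxeadigdiugo/ → juxeadigediugo.

juxeadigediugo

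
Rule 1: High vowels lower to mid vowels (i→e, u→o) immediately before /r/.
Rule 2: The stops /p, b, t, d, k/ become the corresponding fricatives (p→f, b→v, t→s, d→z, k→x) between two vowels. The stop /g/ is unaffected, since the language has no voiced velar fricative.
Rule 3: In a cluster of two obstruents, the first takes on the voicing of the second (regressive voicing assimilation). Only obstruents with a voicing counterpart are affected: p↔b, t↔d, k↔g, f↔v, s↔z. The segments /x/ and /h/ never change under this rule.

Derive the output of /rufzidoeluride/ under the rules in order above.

Rule 1 (pre-rhotic lowering): /u/ is a high vowel immediately before /r/, so it lowers to [o]. /rufzidoeluride/ → rufzidoeloride.
Rule 2 (intervocalic spirantization): /d/ is a stop between vowels /i/ and /o/, so it spirantizes to the fricative [z]. /d/ is a stop between vowels /i/ and /e/, so it spirantizes to the fricative [z]. /rufzidoeloride/ → rufzizoelorize.
Rule 3 (regressive voicing assimilation): /f/ precedes the voiced obstruent /z/, so it voices to [v] by assimilation. /rufzizoelorize/ → ruvzizoelorize.

ruvzizoelorize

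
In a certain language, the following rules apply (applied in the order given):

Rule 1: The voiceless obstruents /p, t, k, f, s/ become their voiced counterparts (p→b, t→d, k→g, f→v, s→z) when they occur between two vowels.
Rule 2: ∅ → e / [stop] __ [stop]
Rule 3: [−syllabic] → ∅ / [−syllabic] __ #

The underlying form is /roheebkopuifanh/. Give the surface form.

Rule 1 (intervocalic voicing): /p/ is a voiceless obstruent between vowels /o/ and /u/, so it voices to [b]. /f/ is a voiceless obstruent between vowels /i/ and /a/, so it voices to [v]. /roheebkopuifanh/ → roheebkobuivanh.
Rule 2 (stop-cluster e-epenthesis): /b/ and /k/ form a stop–stop cluster, so [e] is inserted between them. /roheebkobuivanh/ → roheebekobuivanh.
Rule 3 (final cluster simplification): /h/ is the second consonant of a word-final cluster /nh/, so it deletes. /roheebekobuivanh/ → roheebekobuivan.

roheebekobuivan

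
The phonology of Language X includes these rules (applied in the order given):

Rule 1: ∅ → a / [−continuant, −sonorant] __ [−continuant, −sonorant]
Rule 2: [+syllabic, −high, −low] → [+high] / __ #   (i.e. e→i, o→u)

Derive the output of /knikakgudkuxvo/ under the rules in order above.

Rule 1 (stop-cluster a-epenthesis): /k/ and /g/ form a stop–stop cluster, so [a] is inserted between them. /d/ and /k/ form a stop–stop cluster, so [a] is inserted between them. /knikakgudkuxvo/ → knikakagudakuxvo.
Rule 2 (final vowel raising): /o/ is a mid vowel in word-final position, so it raises to [u]. /knikakagudakuxvo/ → knikakagudakuxvu.

knikakagudakuxvu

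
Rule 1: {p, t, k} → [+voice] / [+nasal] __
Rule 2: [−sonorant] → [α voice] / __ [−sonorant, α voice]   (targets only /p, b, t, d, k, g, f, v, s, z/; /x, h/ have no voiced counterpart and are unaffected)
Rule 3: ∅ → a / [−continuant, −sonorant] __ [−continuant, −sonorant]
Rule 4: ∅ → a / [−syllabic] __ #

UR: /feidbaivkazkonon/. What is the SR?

feidabaifkaskonona

Rule 1 (post-nasal voicing): no segment meets the environment; /feidbaivkazkonon/ is unchanged.
Rule 2 (regressive voicing assimilation): /v/ precedes the voiceless obstruent /k/, so it devoices to [f] by assimilation. /z/ precedes the voiceless obstruent /k/, so it devoices to [s] by assimilation. /feidbaivkazkonon/ → feidbaifkaskonon.
Rule 3 (stop-cluster a-epenthesis): /d/ and /b/ form a stop–stop cluster, so [a] is inserted between them. /feidbaifkaskonon/ → feidabaifkaskonon.
Rule 4 (final a-epenthesis): the form ends in the consonant /n/, so [a] is inserted word-finally. /feidabaifkaskonon/ → feidabaifkaskonona.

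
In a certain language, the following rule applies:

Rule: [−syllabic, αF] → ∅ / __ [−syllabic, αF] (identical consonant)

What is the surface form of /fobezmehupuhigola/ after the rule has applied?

fobezmehupuhigola

No segment of /fobezmehupuhigola/ meets the structural description of the rule, so the form surfaces unchanged.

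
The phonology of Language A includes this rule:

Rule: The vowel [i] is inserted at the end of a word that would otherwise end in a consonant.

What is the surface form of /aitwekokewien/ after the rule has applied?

aitwekokewieni

the form ends in the consonant /n/, so [i] is inserted word-finally.
Surface form: [aitwekokewieni].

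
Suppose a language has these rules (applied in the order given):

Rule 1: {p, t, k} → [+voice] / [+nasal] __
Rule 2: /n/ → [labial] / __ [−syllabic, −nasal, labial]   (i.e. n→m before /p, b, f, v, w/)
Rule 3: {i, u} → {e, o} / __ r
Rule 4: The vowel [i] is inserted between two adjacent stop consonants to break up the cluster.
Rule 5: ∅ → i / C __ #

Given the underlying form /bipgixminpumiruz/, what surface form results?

Rule 1 (post-nasal voicing): /p/ is a voiceless stop immediately after the nasal /n/, so it voices to [b]. /bipgixminpumiruz/ → bipgixminbumiruz.
Rule 2 (nasal place assimilation): /n/ precedes the labial consonant /b/, so it assimilates in place to [m]. /bipgixminbumiruz/ → bipgixmimbumiruz.
Rule 3 (pre-rhotic lowering): /i/ is a high vowel immediately before /r/, so it lowers to [e]. /bipgixmimbumiruz/ → bipgixmimbumeruz.
Rule 4 (stop-cluster i-epenthesis): /p/ and /g/ form a stop–stop cluster, so [i] is inserted between them. /bipgixmimbumeruz/ → bipigixmimbumeruz.
Rule 5 (final i-epenthesis): the form ends in the consonant /z/, so [i] is inserted word-finally. /bipigixmimbumeruz/ → bipigixmimbumeruzi.

bipigixmimbumeruzi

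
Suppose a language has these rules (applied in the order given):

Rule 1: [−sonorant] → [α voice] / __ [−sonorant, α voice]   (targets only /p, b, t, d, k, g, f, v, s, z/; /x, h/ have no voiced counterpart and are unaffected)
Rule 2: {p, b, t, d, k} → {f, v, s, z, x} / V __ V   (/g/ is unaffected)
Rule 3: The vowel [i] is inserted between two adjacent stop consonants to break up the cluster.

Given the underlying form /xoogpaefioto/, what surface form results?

xookipaefioso

Rule 1 (regressive voicing assimilation): /g/ precedes the voiceless obstruent /p/, so it devoices to [k] by assimilation. /xoogpaefioto/ → xookpaefioto.
Rule 2 (intervocalic spirantization): /t/ is a stop between vowels /o/ and /o/, so it spirantizes to the fricative [s]. /xookpaefioto/ → xookpaefioso.
Rule 3 (stop-cluster i-epenthesis): /k/ and /p/ form a stop–stop cluster, so [i] is inserted between them. /xookpaefioso/ → xookipaefioso.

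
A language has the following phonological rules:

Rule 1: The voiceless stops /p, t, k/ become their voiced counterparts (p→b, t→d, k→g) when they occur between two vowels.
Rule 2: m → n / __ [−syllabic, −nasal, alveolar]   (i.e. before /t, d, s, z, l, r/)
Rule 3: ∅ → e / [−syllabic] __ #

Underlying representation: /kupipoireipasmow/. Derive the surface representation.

kubiboireibasmowe

Rule 1 (intervocalic voicing): /p/ is a voiceless stop between vowels /u/ and /i/, so it voices to [b]. /p/ is a voiceless stop between vowels /i/ and /o/, so it voices to [b]. /p/ is a voiceless stop between vowels /i/ and /a/, so it voices to [b]. /kupipoireipasmow/ → kubiboireibasmow.
Rule 2 (nasal place assimilation): no segment meets the environment; /kubiboireibasmow/ is unchanged.
Rule 3 (final e-epenthesis): the form ends in the consonant /w/, so [e] is inserted word-finally. /kubiboireibasmow/ → kubiboireibasmowe.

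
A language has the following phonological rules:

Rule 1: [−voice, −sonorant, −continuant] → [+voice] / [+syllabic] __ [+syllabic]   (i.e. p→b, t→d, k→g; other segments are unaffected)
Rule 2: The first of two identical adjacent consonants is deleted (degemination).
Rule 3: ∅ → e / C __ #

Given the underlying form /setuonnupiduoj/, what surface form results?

Rule 1 (intervocalic voicing): /t/ is a voiceless stop between vowels /e/ and /u/, so it voices to [d]. /p/ is a voiceless stop between vowels /u/ and /i/, so it voices to [b]. /setuonnupiduoj/ → seduonnubiduoj.
Rule 2 (degemination): /nn/ is a geminate; the first /n/ deletes. /seduonnubiduoj/ → seduonubiduoj.
Rule 3 (final e-epenthesis): the form ends in the consonant /j/, so [e] is inserted word-finally. /seduonubiduoj/ → seduonubiduoje.

seduonubiduoje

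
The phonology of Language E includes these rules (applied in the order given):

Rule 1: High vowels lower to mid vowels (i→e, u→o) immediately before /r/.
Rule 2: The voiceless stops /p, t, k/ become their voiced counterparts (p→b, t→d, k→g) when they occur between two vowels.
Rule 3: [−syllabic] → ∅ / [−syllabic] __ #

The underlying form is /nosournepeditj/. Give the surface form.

nosoornebedit

Rule 1 (pre-rhotic lowering): /u/ is a high vowel immediately before /r/, so it lowers to [o]. /nosournepeditj/ → nosoornepeditj.
Rule 2 (intervocalic voicing): /p/ is a voiceless stop between vowels /e/ and /e/, so it voices to [b]. /nosoornepeditj/ → nosoornebeditj.
Rule 3 (final cluster simplification): /j/ is the second consonant of a word-final cluster /tj/, so it deletes. /nosoornebeditj/ → nosoornebedit.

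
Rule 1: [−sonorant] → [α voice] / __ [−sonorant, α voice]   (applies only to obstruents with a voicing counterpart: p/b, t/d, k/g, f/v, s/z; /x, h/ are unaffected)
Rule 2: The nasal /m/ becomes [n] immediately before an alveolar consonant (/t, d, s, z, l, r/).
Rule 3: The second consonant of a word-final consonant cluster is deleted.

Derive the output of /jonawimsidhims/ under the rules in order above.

jonawinsithin

Rule 1 (regressive voicing assimilation): /d/ precedes the voiceless obstruent /h/, so it devoices to [t] by assimilation. /jonawimsidhims/ → jonawimsithims.
Rule 2 (nasal place assimilation): /m/ precedes the alveolar consonant /s/, so it assimilates in place to [n]. /m/ precedes the alveolar consonant /s/, so it assimilates in place to [n]. /jonawimsithims/ → jonawinsithins.
Rule 3 (final cluster simplification): /s/ is the second consonant of a word-final cluster /ns/, so it deletes. /jonawinsithins/ → jonawinsithin.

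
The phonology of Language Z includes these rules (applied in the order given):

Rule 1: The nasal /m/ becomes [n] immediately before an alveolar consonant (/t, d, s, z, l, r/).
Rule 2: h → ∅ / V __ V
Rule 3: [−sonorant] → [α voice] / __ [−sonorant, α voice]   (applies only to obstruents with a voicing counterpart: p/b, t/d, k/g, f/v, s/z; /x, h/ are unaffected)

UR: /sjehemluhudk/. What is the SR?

sjeenluutk

Rule 1 (nasal place assimilation): /m/ precedes the alveolar consonant /l/, so it assimilates in place to [n]. /sjehemluhudk/ → sjehenluhudk.
Rule 2 (intervocalic h-deletion): /h/ occurs between vowels /e/ and /e/, so it deletes. /h/ occurs between vowels /u/ and /u/, so it deletes. /sjehenluhudk/ → sjeenluudk.
Rule 3 (regressive voicing assimilation): /d/ precedes the voiceless obstruent /k/, so it devoices to [t] by assimilation. /sjeenluudk/ → sjeenluutk.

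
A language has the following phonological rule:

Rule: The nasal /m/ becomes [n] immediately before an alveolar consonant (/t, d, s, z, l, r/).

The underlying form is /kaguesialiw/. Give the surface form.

kaguesialiw

No segment of /kaguesialiw/ meets the structural description of the rule, so the form surfaces unchanged.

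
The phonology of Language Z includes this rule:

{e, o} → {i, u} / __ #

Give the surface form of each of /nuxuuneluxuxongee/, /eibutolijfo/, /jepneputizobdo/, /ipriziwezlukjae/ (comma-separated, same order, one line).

nuxuuneluxuxongei, eibutolijfu, jepneputizobdu, ipriziwezlukjai

/nuxuuneluxuxongee/: /e/ is a mid vowel in word-final position, so it raises to [i]. → [nuxuuneluxuxongei].
/eibutolijfo/: /o/ is a mid vowel in word-final position, so it raises to [u]. → [eibutolijfu].
/jepneputizobdo/: /o/ is a mid vowel in word-final position, so it raises to [u]. → [jepneputizobdu].
/ipriziwezlukjae/: /e/ is a mid vowel in word-final position, so it raises to [i]. → [ipriziwezlukjai].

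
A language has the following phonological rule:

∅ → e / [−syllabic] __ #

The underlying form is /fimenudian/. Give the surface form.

the form ends in the consonant /n/, so [e] is inserted word-finally.
Surface form: [fimenudiane].

fimenudiane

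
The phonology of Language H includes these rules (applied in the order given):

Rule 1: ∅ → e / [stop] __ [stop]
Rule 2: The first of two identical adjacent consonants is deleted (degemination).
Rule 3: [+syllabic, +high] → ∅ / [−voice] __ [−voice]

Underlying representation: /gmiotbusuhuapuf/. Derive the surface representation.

Rule 1 (stop-cluster e-epenthesis): /t/ and /b/ form a stop–stop cluster, so [e] is inserted between them. /gmiotbusuhuapuf/ → gmiotebusuhuapuf.
Rule 2 (degemination): no segment meets the environment; /gmiotebusuhuapuf/ is unchanged.
Rule 3 (high vowel syncope): /u/ is a high vowel flanked by voiceless consonants /s/ and /h/, so it deletes. /u/ is a high vowel flanked by voiceless consonants /p/ and /f/, so it deletes. /gmiotebusuhuapuf/ → gmiotebushuapf.

gmiotebushuapf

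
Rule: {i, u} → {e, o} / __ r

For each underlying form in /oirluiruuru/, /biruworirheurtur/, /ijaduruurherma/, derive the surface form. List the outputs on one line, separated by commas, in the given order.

/oirluiruuru/: /i/ is a high vowel immediately before /r/, so it lowers to [e]. /i/ is a high vowel immediately before /r/, so it lowers to [e]. /u/ is a high vowel immediately before /r/, so it lowers to [o]. → [oerlueruoru].
/biruworirheurtur/: /i/ is a high vowel immediately before /r/, so it lowers to [e]. /i/ is a high vowel immediately before /r/, so it lowers to [e]. /u/ is a high vowel immediately before /r/, so it lowers to [o]. /u/ is a high vowel immediately before /r/, so it lowers to [o]. → [beruworerheortor].
/ijaduruurherma/: /u/ is a high vowel immediately before /r/, so it lowers to [o]. /u/ is a high vowel immediately before /r/, so it lowers to [o]. → [ijadoruorherma].

oerlueruoru, beruworerheortor, ijadoruorherma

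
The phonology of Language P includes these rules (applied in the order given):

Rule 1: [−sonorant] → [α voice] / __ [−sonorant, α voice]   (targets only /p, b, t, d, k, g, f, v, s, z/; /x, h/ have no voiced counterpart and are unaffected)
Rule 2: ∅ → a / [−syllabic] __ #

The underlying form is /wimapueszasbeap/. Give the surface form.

Rule 1 (regressive voicing assimilation): /s/ precedes the voiced obstruent /z/, so it voices to [z] by assimilation. /s/ precedes the voiced obstruent /b/, so it voices to [z] by assimilation. /wimapueszasbeap/ → wimapuezzazbeap.
Rule 2 (final a-epenthesis): the form ends in the consonant /p/, so [a] is inserted word-finally. /wimapuezzazbeap/ → wimapuezzazbeapa.

wimapuezzazbeapa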